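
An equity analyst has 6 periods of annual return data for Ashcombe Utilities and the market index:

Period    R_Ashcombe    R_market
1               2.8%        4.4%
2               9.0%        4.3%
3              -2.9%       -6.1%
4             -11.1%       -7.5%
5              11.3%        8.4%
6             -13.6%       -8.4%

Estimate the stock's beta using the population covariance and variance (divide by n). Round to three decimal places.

1.332

Mean R_i = (2.8 + 9.0 − 2.9 − 11.1 + 11.3 − 13.6) / 6 = -0.7500%
Mean R_m = (4.4 + 4.3 − 6.1 − 7.5 + 8.4 − 8.4) / 6 = -0.8167%
Σ(R_i − R̄_i)(R_m − R̄_m) = 357.4450  ⇒  Cov = 357.4450 / 6 = 59.5742
Σ(R_m − R̄_m)² = 268.4283  ⇒  Var(R_m) = 268.4283 / 6 = 44.7381
β = Cov / Var(R_m) = 59.5742 / 44.7381 = 1.3316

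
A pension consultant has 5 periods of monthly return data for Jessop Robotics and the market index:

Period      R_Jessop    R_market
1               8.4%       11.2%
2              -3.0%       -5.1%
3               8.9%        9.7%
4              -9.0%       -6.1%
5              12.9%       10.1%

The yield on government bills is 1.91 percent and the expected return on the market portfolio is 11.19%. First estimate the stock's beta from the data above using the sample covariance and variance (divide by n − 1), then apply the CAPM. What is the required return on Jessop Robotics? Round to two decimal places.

Mean R_i = (8.4 − 3.0 + 8.9 − 9.0 + 12.9) / 5 = 3.6400%
Mean R_m = (11.2 − 5.1 + 9.7 − 6.1 + 10.1) / 5 = 3.9600%
Σ(R_i − R̄_i)(R_m − R̄_m) = 308.8280  ⇒  Cov = 308.8280 / 4 = 77.2070
Σ(R_m − R̄_m)² = 306.3520  ⇒  Var(R_m) = 306.3520 / 4 = 76.5880
β = Cov / Var(R_m) = 77.2070 / 76.5880 = 1.0081
MRP = 11.19% − 1.91% = 9.28%
E(R) = R_f + β × MRP = 1.91% + 1.0081 × 9.28% = 11.27%

11.27%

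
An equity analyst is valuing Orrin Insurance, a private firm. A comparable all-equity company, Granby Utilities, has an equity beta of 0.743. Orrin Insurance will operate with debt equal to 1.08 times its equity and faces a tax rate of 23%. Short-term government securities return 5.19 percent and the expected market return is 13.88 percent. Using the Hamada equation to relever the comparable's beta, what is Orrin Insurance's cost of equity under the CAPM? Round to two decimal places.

β_L = β_U × [1 + (1 − t)(D/E)] = 0.743 × [1 + (1 − 0.23) × 1.08]
    = 0.743 × [1 + 0.77 × 1.08] = 0.743 × 1.8316 = 1.3609
MRP = 13.88% − 5.19% = 8.69%
E(R) = R_f + β_L × MRP = 5.19% + 1.3609 × 8.69% = 17.02%

17.02%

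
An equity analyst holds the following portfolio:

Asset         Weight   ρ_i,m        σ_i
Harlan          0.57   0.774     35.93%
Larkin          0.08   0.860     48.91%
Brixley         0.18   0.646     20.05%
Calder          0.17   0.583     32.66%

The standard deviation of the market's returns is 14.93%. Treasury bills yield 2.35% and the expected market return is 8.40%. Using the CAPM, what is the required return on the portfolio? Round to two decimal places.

12.39%

β_Harlan = 0.774 × 35.93% / 14.93% = 1.8627
β_Larkin = 0.860 × 48.91% / 14.93% = 2.8173
β_Brixley = 0.646 × 20.05% / 14.93% = 0.8675
β_Calder = 0.583 × 32.66% / 14.93% = 1.2753
β_P = Σ w_i β_i = 0.57×1.8627 + 0.08×2.8173 + 0.18×0.8675 + 0.17×1.2753 = 1.6601
MRP = 8.40% − 2.35% = 6.05%
E(R_P) = R_f + β_P × MRP = 2.35% + 1.6601 × 6.05% = 12.39%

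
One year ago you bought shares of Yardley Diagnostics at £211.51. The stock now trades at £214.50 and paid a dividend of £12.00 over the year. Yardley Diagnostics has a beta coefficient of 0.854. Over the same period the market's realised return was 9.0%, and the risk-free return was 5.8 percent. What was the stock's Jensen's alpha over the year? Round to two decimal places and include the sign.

Realised HPR = (P1 + D1 − P0) / P0 = (214.50 + 12.00 − 211.51) / 211.51 = 14.99 / 211.51 = 7.0871%
MRP = 9.0% − 5.8% = 3.20%
CAPM required = R_f + β·MRP = 5.8% + 0.854 × 3.2% = 8.5328%
α = realised − required = 7.0871% − 8.5328% = -1.45%

-1.45%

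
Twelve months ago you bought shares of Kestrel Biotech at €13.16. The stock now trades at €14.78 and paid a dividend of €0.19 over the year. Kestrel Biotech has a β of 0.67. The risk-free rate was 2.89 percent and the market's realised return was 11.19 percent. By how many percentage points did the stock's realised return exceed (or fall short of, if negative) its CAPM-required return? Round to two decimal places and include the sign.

+5.30%

Realised HPR = (P1 + D1 − P0) / P0 = (14.78 + 0.19 − 13.16) / 13.16 = 1.81 / 13.16 = 13.7538%
MRP = 11.19% − 2.89% = 8.30%
CAPM required = R_f + β·MRP = 2.89% + 0.67 × 8.30% = 8.4510%
α = realised − required = 13.7538% − 8.4510% = +5.30%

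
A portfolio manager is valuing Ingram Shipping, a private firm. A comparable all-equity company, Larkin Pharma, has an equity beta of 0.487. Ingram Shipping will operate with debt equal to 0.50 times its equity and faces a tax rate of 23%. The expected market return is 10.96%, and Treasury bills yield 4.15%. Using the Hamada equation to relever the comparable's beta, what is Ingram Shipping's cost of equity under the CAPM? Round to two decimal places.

8.74%

β_L = β_U × [1 + (1 − t)(D/E)] = 0.487 × [1 + (1 − 0.23) × 0.50]
    = 0.487 × [1 + 0.77 × 0.50] = 0.487 × 1.3850 = 0.6745
MRP = 10.96% − 4.15% = 6.81%
E(R) = R_f + β_L × MRP = 4.15% + 0.6745 × 6.81% = 8.74%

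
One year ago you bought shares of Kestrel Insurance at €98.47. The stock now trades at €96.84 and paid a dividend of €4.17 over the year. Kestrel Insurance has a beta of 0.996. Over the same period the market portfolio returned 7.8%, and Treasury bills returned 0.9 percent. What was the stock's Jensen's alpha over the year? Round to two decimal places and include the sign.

Realised HPR = (P1 + D1 − P0) / P0 = (96.84 + 4.17 − 98.47) / 98.47 = 2.54 / 98.47 = 2.5795%
MRP = 7.8% − 0.9% = 6.90%
CAPM required = R_f + β·MRP = 0.9% + 0.996 × 6.9% = 7.7724%
α = realised − required = 2.5795% − 7.7724% = -5.19%

-5.19%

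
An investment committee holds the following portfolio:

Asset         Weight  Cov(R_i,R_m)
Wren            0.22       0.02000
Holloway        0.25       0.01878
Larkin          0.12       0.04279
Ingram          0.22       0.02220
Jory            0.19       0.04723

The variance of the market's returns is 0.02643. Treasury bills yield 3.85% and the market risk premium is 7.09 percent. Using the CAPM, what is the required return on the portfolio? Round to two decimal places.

β_Wren = 0.02000 / 0.02643 = 0.7567
β_Holloway = 0.01878 / 0.02643 = 0.7106
β_Larkin = 0.04279 / 0.02643 = 1.6190
β_Ingram = 0.02220 / 0.02643 = 0.8400
β_Jory = 0.04723 / 0.02643 = 1.7870
β_P = Σ w_i β_i = 0.22×0.7567 + 0.25×0.7106 + 0.12×1.6190 + 0.22×0.8400 + 0.19×1.7870 = 1.0627
E(R_P) = R_f + β_P × MRP = 3.85% + 1.0627 × 7.09% = 11.38%

11.38%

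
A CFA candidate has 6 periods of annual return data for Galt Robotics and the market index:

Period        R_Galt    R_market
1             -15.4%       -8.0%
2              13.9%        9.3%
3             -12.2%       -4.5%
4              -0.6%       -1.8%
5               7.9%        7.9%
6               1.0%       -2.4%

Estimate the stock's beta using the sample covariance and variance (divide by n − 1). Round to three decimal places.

Mean R_i = (-15.4 + 13.9 − 12.2 − 0.6 + 7.9 + 1.0) / 6 = -0.9000%
Mean R_m = (-8.0 + 9.3 − 4.5 − 1.8 + 7.9 − 2.4) / 6 = 0.0833%
Σ(R_i − R̄_i)(R_m − R̄_m) = 368.9100  ⇒  Cov = 368.9100 / 5 = 73.7820
Σ(R_m − R̄_m)² = 242.1083  ⇒  Var(R_m) = 242.1083 / 5 = 48.4217
β = Cov / Var(R_m) = 73.7820 / 48.4217 = 1.5237

1.524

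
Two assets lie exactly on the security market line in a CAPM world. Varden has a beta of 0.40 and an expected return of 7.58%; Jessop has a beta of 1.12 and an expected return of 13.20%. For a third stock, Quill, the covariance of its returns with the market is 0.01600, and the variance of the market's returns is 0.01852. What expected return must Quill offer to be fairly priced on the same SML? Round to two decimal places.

MRP = (13.20% − 7.58%) / (1.12 − 0.40) = 7.8056%
R_f = 7.58% − 0.40 × 7.8056% = 4.4578%
β_Quill = Cov / Var(R_m) = 0.01600 / 0.01852 = 0.8639
E(R_Quill) = R_f + β × MRP = 4.4578% + 0.8639 × 7.8056% = 11.20%

11.20%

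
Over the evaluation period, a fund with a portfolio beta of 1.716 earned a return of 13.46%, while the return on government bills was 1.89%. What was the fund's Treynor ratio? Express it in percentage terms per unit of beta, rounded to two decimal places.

Treynor = (R_P − R_f) / β_P = (13.46% − 1.89%) / 1.7160 = 11.57% / 1.7160 = 6.74%

6.74%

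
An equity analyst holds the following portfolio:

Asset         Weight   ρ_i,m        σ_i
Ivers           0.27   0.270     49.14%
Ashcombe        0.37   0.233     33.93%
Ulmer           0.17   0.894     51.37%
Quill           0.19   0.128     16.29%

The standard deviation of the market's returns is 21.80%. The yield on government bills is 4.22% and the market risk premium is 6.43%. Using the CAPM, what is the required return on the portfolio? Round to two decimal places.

β_Ivers = 0.270 × 49.14% / 21.80% = 0.6086
β_Ashcombe = 0.233 × 33.93% / 21.80% = 0.3626
β_Ulmer = 0.894 × 51.37% / 21.80% = 2.1066
β_Quill = 0.128 × 16.29% / 21.80% = 0.0956
β_P = Σ w_i β_i = 0.27×0.6086 + 0.37×0.3626 + 0.17×2.1066 + 0.19×0.0956 = 0.6748
E(R_P) = R_f + β_P × MRP = 4.22% + 0.6748 × 6.43% = 8.56%

8.56%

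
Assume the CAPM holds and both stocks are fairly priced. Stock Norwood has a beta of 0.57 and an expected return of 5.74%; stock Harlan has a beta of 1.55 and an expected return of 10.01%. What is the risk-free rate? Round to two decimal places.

3.26%

Both satisfy E(R) = R_f + β·MRP, so the slope of the SML is
MRP = (10.01% − 5.74%) / (1.55 − 0.57) = 4.27% / 0.98 = 4.3571%
R_f = E(R_Norwood) − β_Norwood·MRP = 5.74% − 0.57 × 4.3571% = 3.2565%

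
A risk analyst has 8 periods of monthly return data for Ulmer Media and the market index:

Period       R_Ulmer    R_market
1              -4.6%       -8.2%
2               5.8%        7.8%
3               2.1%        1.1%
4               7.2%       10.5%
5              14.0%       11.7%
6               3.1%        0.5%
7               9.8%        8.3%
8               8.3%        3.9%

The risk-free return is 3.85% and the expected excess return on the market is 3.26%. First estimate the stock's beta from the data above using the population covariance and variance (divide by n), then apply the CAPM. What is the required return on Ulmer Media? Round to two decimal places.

6.40%

Mean R_i = (-4.6 + 5.8 + 2.1 + 7.2 + 14.0 + 3.1 + 9.8 + 8.3) / 8 = 5.7125%
Mean R_m = (-8.2 + 7.8 + 1.1 + 10.5 + 11.7 + 0.5 + 8.3 + 3.9) / 8 = 4.4500%
Σ(R_i − R̄_i)(R_m − R̄_m) = 236.5650  ⇒  Cov = 236.5650 / 8 = 29.5706
Σ(R_m − R̄_m)² = 302.3600  ⇒  Var(R_m) = 302.3600 / 8 = 37.7950
β = Cov / Var(R_m) = 29.5706 / 37.7950 = 0.7824
E(R) = R_f + β × MRP = 3.85% + 0.7824 × 3.26% = 6.40%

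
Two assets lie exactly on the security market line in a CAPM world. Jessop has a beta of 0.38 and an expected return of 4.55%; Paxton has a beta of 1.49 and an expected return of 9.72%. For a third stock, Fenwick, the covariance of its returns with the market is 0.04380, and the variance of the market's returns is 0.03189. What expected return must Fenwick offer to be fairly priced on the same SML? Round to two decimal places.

MRP = (9.72% − 4.55%) / (1.49 − 0.38) = 4.6577%
R_f = 4.55% − 0.38 × 4.6577% = 2.7801%
β_Fenwick = Cov / Var(R_m) = 0.04380 / 0.03189 = 1.3735
E(R_Fenwick) = R_f + β × MRP = 2.7801% + 1.3735 × 4.6577% = 9.18%

9.18%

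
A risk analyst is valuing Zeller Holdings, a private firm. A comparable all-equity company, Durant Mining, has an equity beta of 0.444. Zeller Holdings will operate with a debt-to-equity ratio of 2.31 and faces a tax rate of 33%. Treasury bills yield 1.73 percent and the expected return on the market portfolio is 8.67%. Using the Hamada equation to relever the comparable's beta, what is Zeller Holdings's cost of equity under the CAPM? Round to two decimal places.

β_L = β_U × [1 + (1 − t)(D/E)] = 0.444 × [1 + (1 − 0.33) × 2.31]
    = 0.444 × [1 + 0.67 × 2.31] = 0.444 × 2.5477 = 1.1312
MRP = 8.67% − 1.73% = 6.94%
E(R) = R_f + β_L × MRP = 1.73% + 1.1312 × 6.94% = 9.58%

9.58%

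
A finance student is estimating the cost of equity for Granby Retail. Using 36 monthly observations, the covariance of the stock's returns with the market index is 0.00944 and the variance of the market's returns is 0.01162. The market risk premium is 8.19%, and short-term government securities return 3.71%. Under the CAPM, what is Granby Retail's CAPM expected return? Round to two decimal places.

β = Cov(R_i, R_m) / Var(R_m) = 0.00944 / 0.01162 = 0.8124
E(R) = R_f + β × MRP = 3.71% + 0.8124 × 8.19% = 10.36%

10.36%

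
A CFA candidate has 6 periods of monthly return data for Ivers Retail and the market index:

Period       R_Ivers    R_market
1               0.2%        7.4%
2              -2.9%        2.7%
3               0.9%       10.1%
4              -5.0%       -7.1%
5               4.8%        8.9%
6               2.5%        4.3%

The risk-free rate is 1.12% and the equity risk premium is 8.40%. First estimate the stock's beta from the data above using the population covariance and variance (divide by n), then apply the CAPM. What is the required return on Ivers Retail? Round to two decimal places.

4.94%

Mean R_i = (0.2 − 2.9 + 0.9 − 5.0 + 4.8 + 2.5) / 6 = 0.0833%
Mean R_m = (7.4 + 2.7 + 10.1 − 7.1 + 8.9 + 4.3) / 6 = 4.3833%
Σ(R_i − R̄_i)(R_m − R̄_m) = 89.5183  ⇒  Cov = 89.5183 / 6 = 14.9197
Σ(R_m − R̄_m)² = 196.8883  ⇒  Var(R_m) = 196.8883 / 6 = 32.8147
β = Cov / Var(R_m) = 14.9197 / 32.8147 = 0.4547
E(R) = R_f + β × MRP = 1.12% + 0.4547 × 8.40% = 4.94%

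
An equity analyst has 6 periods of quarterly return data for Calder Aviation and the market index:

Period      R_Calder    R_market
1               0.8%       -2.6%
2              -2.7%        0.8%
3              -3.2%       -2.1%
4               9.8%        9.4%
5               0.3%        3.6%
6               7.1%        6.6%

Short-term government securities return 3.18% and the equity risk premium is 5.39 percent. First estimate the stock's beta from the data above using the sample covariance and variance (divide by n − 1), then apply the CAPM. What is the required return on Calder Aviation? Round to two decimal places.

8.35%

Mean R_i = (0.8 − 2.7 − 3.2 + 9.8 + 0.3 + 7.1) / 6 = 2.0167%
Mean R_m = (-2.6 + 0.8 − 2.1 + 9.4 + 3.6 + 6.6) / 6 = 2.6167%
Σ(R_i − R̄_i)(R_m − R̄_m) = 110.8783  ⇒  Cov = 110.8783 / 5 = 22.1757
Σ(R_m − R̄_m)² = 115.6083  ⇒  Var(R_m) = 115.6083 / 5 = 23.1217
β = Cov / Var(R_m) = 22.1757 / 23.1217 = 0.9591
E(R) = R_f + β × MRP = 3.18% + 0.9591 × 5.39% = 8.35%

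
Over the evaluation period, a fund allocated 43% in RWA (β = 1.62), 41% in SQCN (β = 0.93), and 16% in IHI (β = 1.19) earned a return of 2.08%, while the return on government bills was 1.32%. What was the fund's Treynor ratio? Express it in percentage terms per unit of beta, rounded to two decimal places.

0.60%

β_P = 0.43×1.62 + 0.41×0.93 + 0.16×1.19 = 1.2683
Treynor = (R_P − R_f) / β_P = (2.08% − 1.32%) / 1.2683 = 0.76% / 1.2683 = 0.60%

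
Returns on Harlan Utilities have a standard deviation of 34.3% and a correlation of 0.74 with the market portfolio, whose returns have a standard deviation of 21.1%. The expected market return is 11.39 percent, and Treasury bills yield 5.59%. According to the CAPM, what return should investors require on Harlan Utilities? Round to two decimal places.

12.57%

β = ρ × σ_i / σ_m = 0.74 × 34.3% / 21.1% = 1.2029
MRP = 11.39% − 5.59% = 5.80%
E(R) = 5.59% + 1.2029 × 5.80% = 12.57%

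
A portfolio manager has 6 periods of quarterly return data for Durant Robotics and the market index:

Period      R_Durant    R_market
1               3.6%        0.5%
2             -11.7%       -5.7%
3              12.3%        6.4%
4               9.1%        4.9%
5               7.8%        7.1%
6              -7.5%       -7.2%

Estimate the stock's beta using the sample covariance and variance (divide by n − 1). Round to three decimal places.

Mean R_i = (3.6 − 11.7 + 12.3 + 9.1 + 7.8 − 7.5) / 6 = 2.2667%
Mean R_m = (0.5 − 5.7 + 6.4 + 4.9 + 7.1 − 7.2) / 6 = 1.0000%
Σ(R_i − R̄_i)(R_m − R̄_m) = 287.5800  ⇒  Cov = 287.5800 / 5 = 57.5160
Σ(R_m − R̄_m)² = 193.9600  ⇒  Var(R_m) = 193.9600 / 5 = 38.7920
β = Cov / Var(R_m) = 57.5160 / 38.7920 = 1.4827

1.483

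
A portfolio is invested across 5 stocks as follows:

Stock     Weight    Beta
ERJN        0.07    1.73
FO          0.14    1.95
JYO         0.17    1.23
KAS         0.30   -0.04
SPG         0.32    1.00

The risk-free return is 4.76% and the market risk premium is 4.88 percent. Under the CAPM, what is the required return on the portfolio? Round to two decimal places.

9.21%

β_P = Σ w_i β_i = 0.07×1.73 + 0.14×1.95 + 0.17×1.23 + 0.30×-0.04 + 0.32×1.00 = 0.9112
E(R_P) = R_f + β_P × MRP = 4.76% + 0.9112 × 4.88% = 9.21%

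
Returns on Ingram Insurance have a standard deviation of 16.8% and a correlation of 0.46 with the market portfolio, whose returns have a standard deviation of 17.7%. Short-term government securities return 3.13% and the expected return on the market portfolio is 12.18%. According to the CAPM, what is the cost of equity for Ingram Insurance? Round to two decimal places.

7.08%

β = ρ × σ_i / σ_m = 0.46 × 16.8% / 17.7% = 0.4366
MRP = 12.18% − 3.13% = 9.05%
E(R) = 3.13% + 0.4366 × 9.05% = 7.08%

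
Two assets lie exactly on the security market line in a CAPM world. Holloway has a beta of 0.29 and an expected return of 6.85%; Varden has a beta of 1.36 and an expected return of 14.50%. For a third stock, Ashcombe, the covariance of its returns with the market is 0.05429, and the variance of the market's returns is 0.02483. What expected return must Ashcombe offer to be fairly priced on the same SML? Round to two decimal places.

MRP = (14.50% − 6.85%) / (1.36 − 0.29) = 7.1495%
R_f = 6.85% − 0.29 × 7.1495% = 4.7766%
β_Ashcombe = Cov / Var(R_m) = 0.05429 / 0.02483 = 2.1865
E(R_Ashcombe) = R_f + β × MRP = 4.7766% + 2.1865 × 7.1495% = 20.41%

20.41%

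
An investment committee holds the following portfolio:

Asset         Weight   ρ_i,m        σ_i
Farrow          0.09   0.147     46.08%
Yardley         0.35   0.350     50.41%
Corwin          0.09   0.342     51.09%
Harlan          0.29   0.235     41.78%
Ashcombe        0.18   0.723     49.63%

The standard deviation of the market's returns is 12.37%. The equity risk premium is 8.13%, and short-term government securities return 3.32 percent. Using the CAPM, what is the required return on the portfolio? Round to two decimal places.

14.93%

β_Farrow = 0.147 × 46.08% / 12.37% = 0.5476
β_Yardley = 0.350 × 50.41% / 12.37% = 1.4263
β_Corwin = 0.342 × 51.09% / 12.37% = 1.4125
β_Harlan = 0.235 × 41.78% / 12.37% = 0.7937
β_Ashcombe = 0.723 × 49.63% / 12.37% = 2.9008
β_P = Σ w_i β_i = 0.09×0.5476 + 0.35×1.4263 + 0.09×1.4125 + 0.29×0.7937 + 0.18×2.9008 = 1.4279
E(R_P) = R_f + β_P × MRP = 3.32% + 1.4279 × 8.13% = 14.93%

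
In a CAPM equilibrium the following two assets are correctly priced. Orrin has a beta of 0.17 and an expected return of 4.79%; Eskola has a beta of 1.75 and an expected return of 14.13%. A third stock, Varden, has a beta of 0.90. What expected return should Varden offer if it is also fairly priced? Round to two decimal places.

MRP (SML slope) = (14.13% − 4.79%) / (1.75 − 0.17) = 9.34% / 1.58 = 5.9114%
R_f (intercept) = 4.79% − 0.17 × 5.9114% = 3.7851%
E(R_Varden) = R_f + β × MRP = 3.7851% + 0.90 × 5.9114% = 9.11%

9.11%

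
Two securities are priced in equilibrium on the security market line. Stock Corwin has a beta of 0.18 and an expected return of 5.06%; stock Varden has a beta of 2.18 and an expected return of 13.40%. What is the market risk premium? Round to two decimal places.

4.17%

Both satisfy E(R) = R_f + β·MRP, so the slope of the SML is
MRP = (13.40% − 5.06%) / (2.18 − 0.18) = 8.34% / 2.00 = 4.1700%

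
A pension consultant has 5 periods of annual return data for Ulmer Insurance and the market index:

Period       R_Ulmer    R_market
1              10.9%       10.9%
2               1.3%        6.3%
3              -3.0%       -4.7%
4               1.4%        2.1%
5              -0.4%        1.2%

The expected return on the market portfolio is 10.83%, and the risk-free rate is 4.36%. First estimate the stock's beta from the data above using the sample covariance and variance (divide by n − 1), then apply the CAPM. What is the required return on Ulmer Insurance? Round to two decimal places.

9.64%

Mean R_i = (10.9 + 1.3 − 3.0 + 1.4 − 0.4) / 5 = 2.0400%
Mean R_m = (10.9 + 6.3 − 4.7 + 2.1 + 1.2) / 5 = 3.1600%
Σ(R_i − R̄_i)(R_m − R̄_m) = 111.3280  ⇒  Cov = 111.3280 / 4 = 27.8320
Σ(R_m − R̄_m)² = 136.5120  ⇒  Var(R_m) = 136.5120 / 4 = 34.1280
β = Cov / Var(R_m) = 27.8320 / 34.1280 = 0.8155
MRP = 10.83% − 4.36% = 6.47%
E(R) = R_f + β × MRP = 4.36% + 0.8155 × 6.47% = 9.64%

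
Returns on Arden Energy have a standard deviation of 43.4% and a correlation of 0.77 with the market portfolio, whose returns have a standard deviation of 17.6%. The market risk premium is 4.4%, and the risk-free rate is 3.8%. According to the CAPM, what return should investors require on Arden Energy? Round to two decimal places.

β = ρ × σ_i / σ_m = 0.77 × 43.4% / 17.6% = 1.8988
E(R) = 3.8% + 1.8988 × 4.4% = 12.15%

12.15%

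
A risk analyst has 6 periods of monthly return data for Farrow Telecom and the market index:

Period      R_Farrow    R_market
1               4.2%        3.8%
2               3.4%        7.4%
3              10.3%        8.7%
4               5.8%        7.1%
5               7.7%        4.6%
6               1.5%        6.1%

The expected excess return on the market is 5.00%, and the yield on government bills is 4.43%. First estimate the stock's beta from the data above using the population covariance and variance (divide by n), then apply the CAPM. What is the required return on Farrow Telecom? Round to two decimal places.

7.34%

Mean R_i = (4.2 + 3.4 + 10.3 + 5.8 + 7.7 + 1.5) / 6 = 5.4833%
Mean R_m = (3.8 + 7.4 + 8.7 + 7.1 + 4.6 + 6.1) / 6 = 6.2833%
Σ(R_i − R̄_i)(R_m − R̄_m) = 9.7583  ⇒  Cov = 9.7583 / 6 = 1.6264
Σ(R_m − R̄_m)² = 16.7883  ⇒  Var(R_m) = 16.7883 / 6 = 2.7981
β = Cov / Var(R_m) = 1.6264 / 2.7981 = 0.5813
E(R) = R_f + β × MRP = 4.43% + 0.5813 × 5.00% = 7.34%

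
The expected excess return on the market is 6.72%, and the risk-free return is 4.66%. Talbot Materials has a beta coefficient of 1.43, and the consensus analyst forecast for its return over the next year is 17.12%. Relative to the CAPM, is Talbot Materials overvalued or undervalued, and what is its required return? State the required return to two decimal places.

Required return = R_f + β·MRP = 4.66% + 1.43 × 6.72% = 14.27%
Forecast 17.12% > required 14.27% → the stock plots above the SML → undervalued.

Undervalued; required return 14.27%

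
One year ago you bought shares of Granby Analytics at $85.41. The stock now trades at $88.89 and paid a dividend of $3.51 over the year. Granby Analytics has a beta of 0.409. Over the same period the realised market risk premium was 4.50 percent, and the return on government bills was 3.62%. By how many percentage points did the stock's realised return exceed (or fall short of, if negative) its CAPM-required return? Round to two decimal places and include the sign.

Realised HPR = (P1 + D1 − P0) / P0 = (88.89 + 3.51 − 85.41) / 85.41 = 6.99 / 85.41 = 8.1841%
CAPM required = R_f + β·MRP = 3.62% + 0.409 × 4.50% = 5.46050%
α = realised − required = 8.1841% − 5.46050% = +2.72%

+2.72%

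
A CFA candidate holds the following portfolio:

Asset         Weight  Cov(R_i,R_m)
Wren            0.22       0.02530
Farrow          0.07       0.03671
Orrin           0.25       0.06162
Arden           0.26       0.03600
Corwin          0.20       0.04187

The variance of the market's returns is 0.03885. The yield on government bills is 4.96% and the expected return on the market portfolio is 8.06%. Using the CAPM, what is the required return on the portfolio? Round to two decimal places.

β_Wren = 0.02530 / 0.03885 = 0.6512
β_Farrow = 0.03671 / 0.03885 = 0.9449
β_Orrin = 0.06162 / 0.03885 = 1.5861
β_Arden = 0.03600 / 0.03885 = 0.9266
β_Corwin = 0.04187 / 0.03885 = 1.0777
β_P = Σ w_i β_i = 0.22×0.6512 + 0.07×0.9449 + 0.25×1.5861 + 0.26×0.9266 + 0.20×1.0777 = 1.0624
MRP = 8.06% − 4.96% = 3.10%
E(R_P) = R_f + β_P × MRP = 4.96% + 1.0624 × 3.10% = 8.25%

8.25%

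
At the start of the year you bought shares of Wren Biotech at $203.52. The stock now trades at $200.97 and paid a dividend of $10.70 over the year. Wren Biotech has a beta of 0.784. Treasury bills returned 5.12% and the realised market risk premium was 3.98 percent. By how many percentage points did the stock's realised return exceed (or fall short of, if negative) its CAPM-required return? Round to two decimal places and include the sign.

Realised HPR = (P1 + D1 − P0) / P0 = (200.97 + 10.70 − 203.52) / 203.52 = 8.15 / 203.52 = 4.0045%
CAPM required = R_f + β·MRP = 5.12% + 0.784 × 3.98% = 8.24032%
α = realised − required = 4.0045% − 8.24032% = -4.24%

-4.24%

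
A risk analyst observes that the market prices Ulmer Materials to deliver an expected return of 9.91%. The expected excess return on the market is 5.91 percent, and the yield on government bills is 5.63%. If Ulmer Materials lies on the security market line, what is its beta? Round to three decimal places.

0.724

β = (E(R) − R_f) / MRP = (9.91% − 5.63%) / 5.91% = 4.28% / 5.91% = 0.724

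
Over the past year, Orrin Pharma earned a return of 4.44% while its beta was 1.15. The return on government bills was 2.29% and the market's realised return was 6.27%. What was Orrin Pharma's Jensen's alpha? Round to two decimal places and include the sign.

-2.43%

Market excess return = 6.27% − 2.29% = 3.98%
CAPM benchmark = R_f + β(R_m − R_f) = 2.29% + 1.15 × 3.98% = 6.8670%
α = actual − benchmark = 4.44% − 6.8670% = -2.43%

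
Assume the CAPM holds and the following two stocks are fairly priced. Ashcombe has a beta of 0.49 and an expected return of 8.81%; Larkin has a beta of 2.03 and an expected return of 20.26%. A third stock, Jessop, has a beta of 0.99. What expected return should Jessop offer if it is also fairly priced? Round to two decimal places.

MRP (SML slope) = (20.26% − 8.81%) / (2.03 − 0.49) = 11.45% / 1.54 = 7.4351%
R_f (intercept) = 8.81% − 0.49 × 7.4351% = 5.1668%
E(R_Jessop) = R_f + β × MRP = 5.1668% + 0.99 × 7.4351% = 12.53%

12.53%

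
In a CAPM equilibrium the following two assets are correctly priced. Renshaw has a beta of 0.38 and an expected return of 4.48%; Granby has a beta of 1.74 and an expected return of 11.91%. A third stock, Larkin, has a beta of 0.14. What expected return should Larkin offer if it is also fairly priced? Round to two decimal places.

MRP (SML slope) = (11.91% − 4.48%) / (1.74 − 0.38) = 7.43% / 1.36 = 5.4632%
R_f (intercept) = 4.48% − 0.38 × 5.4632% = 2.4040%
E(R_Larkin) = R_f + β × MRP = 2.4040% + 0.14 × 5.4632% = 3.17%

3.17%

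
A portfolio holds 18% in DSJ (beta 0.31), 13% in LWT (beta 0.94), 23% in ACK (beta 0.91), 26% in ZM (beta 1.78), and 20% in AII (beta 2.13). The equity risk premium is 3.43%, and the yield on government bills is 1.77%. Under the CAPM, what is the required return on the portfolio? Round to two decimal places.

6.15%

β_P = Σ w_i β_i = 0.18×0.31 + 0.13×0.94 + 0.23×0.91 + 0.26×1.78 + 0.20×2.13 = 1.2761
E(R_P) = R_f + β_P × MRP = 1.77% + 1.2761 × 3.43% = 6.15%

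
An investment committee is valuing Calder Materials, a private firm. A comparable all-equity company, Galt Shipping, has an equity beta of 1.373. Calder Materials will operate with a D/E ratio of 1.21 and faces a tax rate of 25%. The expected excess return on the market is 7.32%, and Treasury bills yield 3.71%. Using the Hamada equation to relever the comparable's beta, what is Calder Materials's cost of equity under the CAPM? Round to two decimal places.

β_L = β_U × [1 + (1 − t)(D/E)] = 1.373 × [1 + (1 − 0.25) × 1.21]
    = 1.373 × [1 + 0.75 × 1.21] = 1.373 × 1.9075 = 2.6190
E(R) = R_f + β_L × MRP = 3.71% + 2.6190 × 7.32% = 22.88%

22.88%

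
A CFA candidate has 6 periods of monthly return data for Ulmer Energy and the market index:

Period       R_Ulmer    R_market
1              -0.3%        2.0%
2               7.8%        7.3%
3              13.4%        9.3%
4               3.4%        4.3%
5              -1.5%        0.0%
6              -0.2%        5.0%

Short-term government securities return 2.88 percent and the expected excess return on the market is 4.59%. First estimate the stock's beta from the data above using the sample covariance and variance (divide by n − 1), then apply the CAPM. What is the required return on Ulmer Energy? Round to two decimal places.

10.02%

Mean R_i = (-0.3 + 7.8 + 13.4 + 3.4 − 1.5 − 0.2) / 6 = 3.7667%
Mean R_m = (2.0 + 7.3 + 9.3 + 4.3 + 0.0 + 5.0) / 6 = 4.6500%
Σ(R_i − R̄_i)(R_m − R̄_m) = 89.4900  ⇒  Cov = 89.4900 / 5 = 17.8980
Σ(R_m − R̄_m)² = 57.5350  ⇒  Var(R_m) = 57.5350 / 5 = 11.5070
β = Cov / Var(R_m) = 17.8980 / 11.5070 = 1.5554
E(R) = R_f + β × MRP = 2.88% + 1.5554 × 4.59% = 10.02%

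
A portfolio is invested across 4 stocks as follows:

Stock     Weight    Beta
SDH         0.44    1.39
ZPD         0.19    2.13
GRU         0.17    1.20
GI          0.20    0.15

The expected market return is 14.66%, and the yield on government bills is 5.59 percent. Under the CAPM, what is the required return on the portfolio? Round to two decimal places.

β_P = Σ w_i β_i = 0.44×1.39 + 0.19×2.13 + 0.17×1.20 + 0.20×0.15 = 1.2503
MRP = 14.66% − 5.59% = 9.07%
E(R_P) = R_f + β_P × MRP = 5.59% + 1.2503 × 9.07% = 16.93%

16.93%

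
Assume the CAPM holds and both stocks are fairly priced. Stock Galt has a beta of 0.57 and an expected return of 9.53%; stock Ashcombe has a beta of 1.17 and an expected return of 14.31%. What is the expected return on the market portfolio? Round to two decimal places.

12.96%

Both satisfy E(R) = R_f + β·MRP, so the slope of the SML is
MRP = (14.31% − 9.53%) / (1.17 − 0.57) = 4.78% / 0.60 = 7.9667%
R_f = E(R_Galt) − β_Galt·MRP = 9.53% − 0.57 × 7.9667% = 4.9890%
E(R_m) = R_f + MRP = 4.9890% + 7.9667% = 12.96%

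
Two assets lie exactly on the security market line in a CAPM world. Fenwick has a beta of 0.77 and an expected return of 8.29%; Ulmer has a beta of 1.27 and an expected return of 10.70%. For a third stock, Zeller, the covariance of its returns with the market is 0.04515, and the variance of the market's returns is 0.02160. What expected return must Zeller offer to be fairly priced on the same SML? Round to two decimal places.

14.65%

MRP = (10.70% − 8.29%) / (1.27 − 0.77) = 4.8200%
R_f = 8.29% − 0.77 × 4.8200% = 4.5786%
β_Zeller = Cov / Var(R_m) = 0.04515 / 0.02160 = 2.0903
E(R_Zeller) = R_f + β × MRP = 4.5786% + 2.0903 × 4.8200% = 14.65%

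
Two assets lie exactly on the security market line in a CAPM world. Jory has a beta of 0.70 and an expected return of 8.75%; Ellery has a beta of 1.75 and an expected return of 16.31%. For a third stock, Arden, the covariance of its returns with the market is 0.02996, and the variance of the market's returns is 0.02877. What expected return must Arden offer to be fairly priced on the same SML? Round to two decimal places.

11.21%

MRP = (16.31% − 8.75%) / (1.75 − 0.70) = 7.2000%
R_f = 8.75% − 0.70 × 7.2000% = 3.7100%
β_Arden = Cov / Var(R_m) = 0.02996 / 0.02877 = 1.0414
E(R_Arden) = R_f + β × MRP = 3.7100% + 1.0414 × 7.2000% = 11.21%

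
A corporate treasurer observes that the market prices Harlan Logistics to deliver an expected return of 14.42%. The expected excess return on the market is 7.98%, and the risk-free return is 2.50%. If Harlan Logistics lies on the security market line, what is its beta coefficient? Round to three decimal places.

1.494

β = (E(R) − R_f) / MRP = (14.42% − 2.50%) / 7.98% = 11.92% / 7.98% = 1.494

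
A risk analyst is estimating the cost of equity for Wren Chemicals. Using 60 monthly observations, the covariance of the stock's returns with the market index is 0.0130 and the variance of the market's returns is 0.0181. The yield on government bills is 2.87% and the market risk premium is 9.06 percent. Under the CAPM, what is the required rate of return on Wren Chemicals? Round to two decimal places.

β = Cov(R_i, R_m) / Var(R_m) = 0.0130 / 0.0181 = 0.7182
E(R) = R_f + β × MRP = 2.87% + 0.7182 × 9.06% = 9.38%

9.38%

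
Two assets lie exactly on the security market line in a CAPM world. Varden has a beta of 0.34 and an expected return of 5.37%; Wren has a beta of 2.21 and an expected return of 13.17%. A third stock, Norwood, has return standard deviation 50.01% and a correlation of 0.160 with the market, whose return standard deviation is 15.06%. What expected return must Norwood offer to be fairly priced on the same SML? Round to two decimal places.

6.17%

MRP = (13.17% − 5.37%) / (2.21 − 0.34) = 4.1711%
R_f = 5.37% − 0.34 × 4.1711% = 3.9518%
β_Norwood = ρ·σ_i/σ_m = 0.160 × 50.01 / 15.06 = 0.5313
E(R_Norwood) = R_f + β × MRP = 3.9518% + 0.5313 × 4.1711% = 6.17%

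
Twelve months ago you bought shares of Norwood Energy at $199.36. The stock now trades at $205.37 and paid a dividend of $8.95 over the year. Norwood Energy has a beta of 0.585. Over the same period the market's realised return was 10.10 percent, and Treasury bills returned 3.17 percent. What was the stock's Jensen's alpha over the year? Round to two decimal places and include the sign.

Realised HPR = (P1 + D1 − P0) / P0 = (205.37 + 8.95 − 199.36) / 199.36 = 14.96 / 199.36 = 7.5040%
MRP = 10.10% − 3.17% = 6.93%
CAPM required = R_f + β·MRP = 3.17% + 0.585 × 6.93% = 7.22405%
α = realised − required = 7.5040% − 7.22405% = +0.28%

+0.28%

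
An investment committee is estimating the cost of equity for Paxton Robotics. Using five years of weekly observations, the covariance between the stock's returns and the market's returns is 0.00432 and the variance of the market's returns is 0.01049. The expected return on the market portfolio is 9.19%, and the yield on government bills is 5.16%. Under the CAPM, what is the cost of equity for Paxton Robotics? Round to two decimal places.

β = Cov(R_i, R_m) / Var(R_m) = 0.00432 / 0.01049 = 0.4118
MRP = 9.19% − 5.16% = 4.03%
E(R) = R_f + β × MRP = 5.16% + 0.4118 × 4.03% = 6.82%

6.82%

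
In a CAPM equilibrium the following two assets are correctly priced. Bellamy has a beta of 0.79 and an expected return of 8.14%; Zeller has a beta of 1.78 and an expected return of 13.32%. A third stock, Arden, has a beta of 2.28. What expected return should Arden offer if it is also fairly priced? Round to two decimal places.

15.94%

MRP (SML slope) = (13.32% − 8.14%) / (1.78 − 0.79) = 5.18% / 0.99 = 5.2323%
R_f (intercept) = 8.14% − 0.79 × 5.2323% = 4.0065%
E(R_Arden) = R_f + β × MRP = 4.0065% + 2.28 × 5.2323% = 15.94%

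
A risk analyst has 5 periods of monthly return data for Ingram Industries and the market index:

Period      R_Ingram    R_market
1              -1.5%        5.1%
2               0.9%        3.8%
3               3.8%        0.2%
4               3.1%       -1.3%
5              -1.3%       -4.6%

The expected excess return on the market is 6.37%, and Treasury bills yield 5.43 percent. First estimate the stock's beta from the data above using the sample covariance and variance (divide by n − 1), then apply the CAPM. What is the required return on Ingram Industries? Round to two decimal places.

Mean R_i = (-1.5 + 0.9 + 3.8 + 3.1 − 1.3) / 5 = 1.0000%
Mean R_m = (5.1 + 3.8 + 0.2 − 1.3 − 4.6) / 5 = 0.6400%
Σ(R_i − R̄_i)(R_m − R̄_m) = -4.7200  ⇒  Cov = -4.7200 / 4 = -1.1800
Σ(R_m − R̄_m)² = 61.2920  ⇒  Var(R_m) = 61.2920 / 4 = 15.3230
β = Cov / Var(R_m) = -1.1800 / 15.3230 = -0.0770
E(R) = R_f + β × MRP = 5.43% + -0.0770 × 6.37% = 4.94%

4.94%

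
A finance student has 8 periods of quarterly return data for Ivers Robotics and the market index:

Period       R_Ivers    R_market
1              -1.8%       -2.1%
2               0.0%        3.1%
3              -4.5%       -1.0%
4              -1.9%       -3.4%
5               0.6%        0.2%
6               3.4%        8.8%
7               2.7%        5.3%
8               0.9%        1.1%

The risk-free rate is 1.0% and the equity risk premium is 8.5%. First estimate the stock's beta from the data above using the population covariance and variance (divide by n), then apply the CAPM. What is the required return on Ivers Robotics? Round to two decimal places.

5.49%

Mean R_i = (-1.8 + 0.0 − 4.5 − 1.9 + 0.6 + 3.4 + 2.7 + 0.9) / 8 = -0.0750%
Mean R_m = (-2.1 + 3.1 − 1.0 − 3.4 + 0.2 + 8.8 + 5.3 + 1.1) / 8 = 1.5000%
Σ(R_i − R̄_i)(R_m − R̄_m) = 60.9800  ⇒  Cov = 60.9800 / 8 = 7.6225
Σ(R_m − R̄_m)² = 115.3600  ⇒  Var(R_m) = 115.3600 / 8 = 14.4200
β = Cov / Var(R_m) = 7.6225 / 14.4200 = 0.5286
E(R) = R_f + β × MRP = 1.0% + 0.5286 × 8.5% = 5.49%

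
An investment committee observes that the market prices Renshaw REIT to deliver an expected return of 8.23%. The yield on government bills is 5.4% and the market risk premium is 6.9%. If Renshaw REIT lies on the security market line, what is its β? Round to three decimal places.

0.410

β = (E(R) − R_f) / MRP = (8.23% − 5.4%) / 6.9% = 2.83% / 6.9% = 0.410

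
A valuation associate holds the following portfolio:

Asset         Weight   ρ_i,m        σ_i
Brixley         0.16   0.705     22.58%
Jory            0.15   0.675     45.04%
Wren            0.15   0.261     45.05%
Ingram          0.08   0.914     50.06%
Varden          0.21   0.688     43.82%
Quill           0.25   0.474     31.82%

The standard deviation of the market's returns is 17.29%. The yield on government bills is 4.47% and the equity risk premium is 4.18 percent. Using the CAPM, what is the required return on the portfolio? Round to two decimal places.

9.94%

β_Brixley = 0.705 × 22.58% / 17.29% = 0.9207
β_Jory = 0.675 × 45.04% / 17.29% = 1.7584
β_Wren = 0.261 × 45.05% / 17.29% = 0.6800
β_Ingram = 0.914 × 50.06% / 17.29% = 2.6463
β_Varden = 0.688 × 43.82% / 17.29% = 1.7437
β_Quill = 0.474 × 31.82% / 17.29% = 0.8723
β_P = Σ w_i β_i = 0.16×0.9207 + 0.15×1.7584 + 0.15×0.6800 + 0.08×2.6463 + 0.21×1.7437 + 0.25×0.8723 = 1.3090
E(R_P) = R_f + β_P × MRP = 4.47% + 1.3090 × 4.18% = 9.94%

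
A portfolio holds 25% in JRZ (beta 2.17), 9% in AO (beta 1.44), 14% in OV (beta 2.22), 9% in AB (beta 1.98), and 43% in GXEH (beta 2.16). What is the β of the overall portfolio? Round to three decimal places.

β_P = Σ w_i β_i = 0.25×2.17 + 0.09×1.44 + 0.14×2.22 + 0.09×1.98 + 0.43×2.16 = 2.0899

2.090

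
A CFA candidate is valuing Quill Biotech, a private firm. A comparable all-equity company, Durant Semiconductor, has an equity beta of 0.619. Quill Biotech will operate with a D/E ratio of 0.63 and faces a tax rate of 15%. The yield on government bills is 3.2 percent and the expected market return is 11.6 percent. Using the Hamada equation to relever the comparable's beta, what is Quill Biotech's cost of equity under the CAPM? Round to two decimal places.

11.18%

β_L = β_U × [1 + (1 − t)(D/E)] = 0.619 × [1 + (1 − 0.15) × 0.63]
    = 0.619 × [1 + 0.85 × 0.63] = 0.619 × 1.5355 = 0.9505
MRP = 11.6% − 3.2% = 8.40%
E(R) = R_f + β_L × MRP = 3.2% + 0.9505 × 8.4% = 11.18%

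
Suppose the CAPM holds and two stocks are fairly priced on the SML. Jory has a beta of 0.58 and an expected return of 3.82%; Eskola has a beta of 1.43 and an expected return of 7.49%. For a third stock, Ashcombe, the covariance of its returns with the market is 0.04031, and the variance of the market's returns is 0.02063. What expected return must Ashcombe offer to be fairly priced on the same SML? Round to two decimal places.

MRP = (7.49% − 3.82%) / (1.43 − 0.58) = 4.3176%
R_f = 3.82% − 0.58 × 4.3176% = 1.3158%
β_Ashcombe = Cov / Var(R_m) = 0.04031 / 0.02063 = 1.9540
E(R_Ashcombe) = R_f + β × MRP = 1.3158% + 1.9540 × 4.3176% = 9.75%

9.75%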